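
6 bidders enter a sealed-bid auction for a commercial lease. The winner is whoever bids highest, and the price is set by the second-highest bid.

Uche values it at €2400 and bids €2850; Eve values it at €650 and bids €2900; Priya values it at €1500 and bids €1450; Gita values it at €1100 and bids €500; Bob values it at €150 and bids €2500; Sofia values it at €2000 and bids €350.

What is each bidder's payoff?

Payoffs: Uche €0, Eve -€2200, Priya €0, Gita €0, Bob €0, Sofia €0.

Ordered from highest: Eve €2900 > Uche €2850 > Bob €2500 > Priya €1450 > Gita €500 > Sofia €350.
Eve has the top bid and wins; the price is the second-highest bid, €2850.
Eve's payoff = €650 − €2850 = -€2200. All other bidders lose, so their payoff is 0.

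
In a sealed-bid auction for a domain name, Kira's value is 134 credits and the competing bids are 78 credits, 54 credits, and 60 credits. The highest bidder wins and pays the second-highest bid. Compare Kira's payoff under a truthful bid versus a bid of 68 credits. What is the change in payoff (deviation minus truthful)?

Payoff change: -56 credits.

The highest competing bid is 78 credits.
Bidding truthfully at 134 credits: Kira has the top bid, wins, and pays the second-highest bid 78 credits. Payoff = 134 credits − 78 credits = 56 credits.
Bidding 68 credits: the top bid is 78 credits (a rival), so Kira loses. Payoff = 0 credits.
Change = 0 credits − 56 credits = -56 credits.
Deviating from a truthful bid can only lose payoff in a second-price auction — never gain.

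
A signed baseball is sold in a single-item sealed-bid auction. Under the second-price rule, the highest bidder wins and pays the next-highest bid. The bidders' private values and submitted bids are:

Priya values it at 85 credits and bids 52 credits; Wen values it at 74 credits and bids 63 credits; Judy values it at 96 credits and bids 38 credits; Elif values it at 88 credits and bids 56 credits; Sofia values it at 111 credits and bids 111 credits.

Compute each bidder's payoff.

Payoffs: Priya 0 credits, Wen 0 credits, Judy 0 credits, Elif 0 credits, Sofia 48 credits.

Sorted high to low: Sofia 111 credits; Wen 63 credits; Elif 56 credits; Priya 52 credits; Judy 38 credits.
Sofia has the top bid and wins; the price is the second-highest bid, 63 credits.
Sofia's payoff = 111 credits − 63 credits = 48 credits. All other bidders lose, so their payoff is 0.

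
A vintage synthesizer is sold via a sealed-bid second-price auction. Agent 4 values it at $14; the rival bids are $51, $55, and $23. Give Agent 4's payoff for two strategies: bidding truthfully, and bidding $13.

The highest competing bid is $55.
Bidding truthfully at $14: the top bid is $55 (a rival), so Agent 4 loses. Payoff = $0.
Bidding $13: the top bid is $55 (a rival), so Agent 4 loses. Payoff = $0.

Truthful: $0; alternative: $0.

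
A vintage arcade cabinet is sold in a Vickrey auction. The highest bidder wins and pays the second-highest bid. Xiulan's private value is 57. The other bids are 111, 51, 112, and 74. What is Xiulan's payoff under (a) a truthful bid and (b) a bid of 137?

The highest competing bid is 112.
Bidding truthfully at 57: the top bid is 112 (a rival), so Xiulan loses. Payoff = 0.
Bidding 137: Xiulan has the top bid, wins, and pays the second-highest bid 112. Payoff = 57 − 112 = -55.

Truthful: 0; alternative: -55.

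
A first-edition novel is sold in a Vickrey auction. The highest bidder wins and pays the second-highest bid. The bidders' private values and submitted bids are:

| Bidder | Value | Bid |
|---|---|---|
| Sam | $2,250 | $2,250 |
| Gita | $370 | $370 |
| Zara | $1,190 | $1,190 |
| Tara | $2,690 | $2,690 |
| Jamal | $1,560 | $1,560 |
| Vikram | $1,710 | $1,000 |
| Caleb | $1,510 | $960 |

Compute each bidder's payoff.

Bids in descending order: Tara $2,690; Sam $2,250; Jamal $1,560; Zara $1,190; Vikram $1,000; Caleb $960; Gita $370.
Tara has the top bid and wins; the price is the second-highest bid, $2,250.
Tara's payoff = $2,690 − $2,250 = $440. All other bidders lose, so their payoff is 0.

Payoffs: Sam $0, Gita $0, Zara $0, Tara $440, Jamal $0, Vikram $0, Caleb $0.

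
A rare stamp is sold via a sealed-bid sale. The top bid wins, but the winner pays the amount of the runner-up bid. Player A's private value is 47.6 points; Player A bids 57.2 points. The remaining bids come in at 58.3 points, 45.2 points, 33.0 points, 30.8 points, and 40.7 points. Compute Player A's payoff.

Player A's payoff: 0.0 points.

Highest competing bid: 58.3 points.
Player A's bid 57.2 points is not the highest, so Player A loses, pays nothing, and earns zero payoff.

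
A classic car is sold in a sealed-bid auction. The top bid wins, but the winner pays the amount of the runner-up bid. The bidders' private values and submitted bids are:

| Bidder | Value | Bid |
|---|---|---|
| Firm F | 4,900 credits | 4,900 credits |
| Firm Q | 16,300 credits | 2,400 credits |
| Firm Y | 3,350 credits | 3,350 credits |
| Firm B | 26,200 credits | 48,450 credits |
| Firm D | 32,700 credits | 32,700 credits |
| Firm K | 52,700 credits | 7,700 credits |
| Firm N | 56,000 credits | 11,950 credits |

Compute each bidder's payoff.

Payoffs: Firm F 0 credits, Firm Q 0 credits, Firm Y 0 credits, Firm B -6,500 credits, Firm D 0 credits, Firm K 0 credits, Firm N 0 credits.

Ordered from highest: Firm B 48,450 credits, then Firm D 32,700 credits, then Firm N 11,950 credits, then Firm K 7,700 credits, then Firm F 4,900 credits, then Firm Y 3,350 credits, then Firm Q 2,400 credits.
Firm B has the top bid and wins; the price is the second-highest bid, 32,700 credits.
Firm B's payoff = 26,200 credits − 32,700 credits = -6,500 credits. All other bidders lose, so their payoff is 0.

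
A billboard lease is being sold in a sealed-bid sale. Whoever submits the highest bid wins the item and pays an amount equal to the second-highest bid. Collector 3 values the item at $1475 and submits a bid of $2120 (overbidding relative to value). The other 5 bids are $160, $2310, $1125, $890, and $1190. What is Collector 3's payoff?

Highest competing bid: $2310.
Collector 3's bid $2120 is not the highest, so Collector 3 loses, pays nothing, and earns zero payoff.

The bidder's payoff: $0.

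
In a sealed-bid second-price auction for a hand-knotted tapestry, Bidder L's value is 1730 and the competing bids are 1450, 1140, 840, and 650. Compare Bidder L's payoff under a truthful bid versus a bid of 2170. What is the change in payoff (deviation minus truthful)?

The highest competing bid is 1450.
Bidding truthfully at 1730: Bidder L has the top bid, wins, and pays the second-highest bid 1450. Payoff = 1730 − 1450 = 280.
Bidding 2170: Bidder L has the top bid, wins, and pays the second-highest bid 1450. Payoff = 1730 − 1450 = 280.
Change = 280 − 280 = 0.
The bid only affects whether you win, not the price — here both bids land on the same side of the top rival bid, so the deviation is payoff-neutral.

Change in payoff: 0.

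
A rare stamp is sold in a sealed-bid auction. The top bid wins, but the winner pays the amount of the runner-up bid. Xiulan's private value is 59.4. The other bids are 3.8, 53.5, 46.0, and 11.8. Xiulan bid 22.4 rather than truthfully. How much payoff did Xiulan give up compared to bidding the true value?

Payoff forgone: 5.9.

The highest competing bid is 53.5.
Bidding truthfully at 59.4: Xiulan has the top bid, wins, and pays the second-highest bid 53.5. Payoff = 59.4 − 53.5 = 5.9.
Bidding 22.4: the top bid is 53.5 (a rival), so Xiulan loses. Payoff = 0.0.
Regret = truthful payoff − actual payoff = 5.9 − 0.0 = 5.9.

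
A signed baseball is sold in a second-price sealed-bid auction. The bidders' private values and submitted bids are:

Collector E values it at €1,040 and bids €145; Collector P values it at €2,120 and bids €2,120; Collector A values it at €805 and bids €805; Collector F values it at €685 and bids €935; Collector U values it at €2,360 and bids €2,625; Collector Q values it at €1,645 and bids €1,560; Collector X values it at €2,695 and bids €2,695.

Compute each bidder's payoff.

Collector E €0, Collector P €0, Collector A €0, Collector F €0, Collector U €0, Collector Q €0, Collector X €70.

Ordered from highest: Collector X €2,695, then Collector U €2,625, then Collector P €2,120, then Collector Q €1,560, then Collector F €935, then Collector A €805, then Collector E €145.
Collector X has the top bid and wins; the price is the second-highest bid, €2,625.
Collector X's payoff = €2,695 − €2,625 = €70. All other bidders lose, so their payoff is 0.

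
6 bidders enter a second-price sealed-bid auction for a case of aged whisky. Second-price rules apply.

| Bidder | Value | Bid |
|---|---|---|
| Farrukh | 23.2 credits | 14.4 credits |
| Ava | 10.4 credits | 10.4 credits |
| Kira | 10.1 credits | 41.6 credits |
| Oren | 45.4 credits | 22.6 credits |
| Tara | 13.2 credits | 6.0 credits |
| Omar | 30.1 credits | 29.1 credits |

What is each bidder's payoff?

Farrukh 0.0 credits, Ava 0.0 credits, Kira -19.0 credits, Oren 0.0 credits, Tara 0.0 credits, Omar 0.0 credits.

Ordered from highest: Kira 41.6 credits; Omar 29.1 credits; Oren 22.6 credits; Farrukh 14.4 credits; Ava 10.4 credits; Tara 6.0 credits.
Kira has the top bid and wins; the price is the second-highest bid, 29.1 credits.
Kira's payoff = 10.1 credits − 29.1 credits = -19.0 credits. All other bidders lose, so their payoff is 0.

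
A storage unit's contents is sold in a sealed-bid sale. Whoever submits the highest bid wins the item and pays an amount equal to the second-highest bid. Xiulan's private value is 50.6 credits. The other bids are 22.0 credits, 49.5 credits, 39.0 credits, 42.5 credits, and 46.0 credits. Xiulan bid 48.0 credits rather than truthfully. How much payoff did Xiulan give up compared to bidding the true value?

Payoff forgone: 1.1 credits.

The highest competing bid is 49.5 credits.
Bidding truthfully at 50.6 credits: Xiulan has the top bid, wins, and pays the second-highest bid 49.5 credits. Payoff = 50.6 credits − 49.5 credits = 1.1 credits.
Bidding 48.0 credits: the top bid is 49.5 credits (a rival), so Xiulan loses. Payoff = 0.0 credits.
Regret = truthful payoff − actual payoff = 1.1 credits − 0.0 credits = 1.1 credits.
This is the dominant-strategy logic: truthful bidding weakly beats any alternative.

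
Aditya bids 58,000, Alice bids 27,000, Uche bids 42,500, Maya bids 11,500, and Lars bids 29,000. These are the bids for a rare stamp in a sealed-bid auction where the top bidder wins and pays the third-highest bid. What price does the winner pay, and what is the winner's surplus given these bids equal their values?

The winner pays 29,000 for a surplus of 29,000.

Bids in descending order: Aditya 58,000 > Uche 42,500 > Lars 29,000 > Alice 27,000 > Maya 11,500.
Aditya is the highest bidder, so Aditya wins.
Under the third-price rule, the price is the third-highest bid: 29,000.
Surplus = 58,000 − 29,000 = 29,000.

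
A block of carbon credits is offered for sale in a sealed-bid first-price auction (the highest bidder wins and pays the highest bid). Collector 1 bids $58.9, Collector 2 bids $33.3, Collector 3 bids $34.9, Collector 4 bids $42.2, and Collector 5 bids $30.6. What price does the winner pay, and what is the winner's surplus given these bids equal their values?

The winner pays $58.9 for a surplus of $0.0.

Bids in descending order: Collector 1 $58.9, then Collector 4 $42.2, then Collector 3 $34.9, then Collector 2 $33.3, then Collector 5 $30.6.
Collector 1 is the highest bidder, so Collector 1 wins.
Under the first-price rule, the price is the highest bid: $58.9.
Surplus = $58.9 − $58.9 = $0.0.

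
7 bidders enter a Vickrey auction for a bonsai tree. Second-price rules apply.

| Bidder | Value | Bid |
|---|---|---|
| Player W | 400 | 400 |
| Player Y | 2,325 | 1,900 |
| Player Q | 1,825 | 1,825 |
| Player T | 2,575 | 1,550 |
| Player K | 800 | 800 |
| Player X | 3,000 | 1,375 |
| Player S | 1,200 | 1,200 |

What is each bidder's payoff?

Player W 0, Player Y 500, Player Q 0, Player T 0, Player K 0, Player X 0, Player S 0.

Sorted high to low: Player Y 1,900; Player Q 1,825; Player T 1,550; Player X 1,375; Player S 1,200; Player K 800; Player W 400.
Player Y has the top bid and wins; the price is the second-highest bid, 1,825.
Player Y's payoff = 2,325 − 1,825 = 500. All other bidders lose, so their payoff is 0.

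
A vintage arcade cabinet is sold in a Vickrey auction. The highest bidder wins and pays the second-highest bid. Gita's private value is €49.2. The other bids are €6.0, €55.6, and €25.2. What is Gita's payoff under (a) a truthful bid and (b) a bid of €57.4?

(a) €0.0  (b) -€6.4

The highest competing bid is €55.6.
Bidding truthfully at €49.2: the top bid is €55.6 (a rival), so Gita loses. Payoff = €0.0.
Bidding €57.4: Gita has the top bid, wins, and pays the second-highest bid €55.6. Payoff = €49.2 − €55.6 = -€6.4.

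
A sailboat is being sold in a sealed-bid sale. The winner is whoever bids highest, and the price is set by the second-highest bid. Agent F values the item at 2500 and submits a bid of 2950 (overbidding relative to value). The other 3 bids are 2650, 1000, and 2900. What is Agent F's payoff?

-400

Highest competing bid: 2900.
Agent F's bid 2950 is the highest overall, so Agent F wins and pays the second-highest bid, 2900.
Payoff = value − price = 2500 − 2900 = -400.
Overbidding won the item at a price above value — truthful bidding would have avoided this loss.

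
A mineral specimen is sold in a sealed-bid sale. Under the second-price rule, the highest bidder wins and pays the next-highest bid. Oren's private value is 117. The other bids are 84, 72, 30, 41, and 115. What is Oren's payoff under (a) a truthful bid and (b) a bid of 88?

Truthful: 2; alternative: 0.

The highest competing bid is 115.
Bidding truthfully at 117: Oren has the top bid, wins, and pays the second-highest bid 115. Payoff = 117 − 115 = 2.
Bidding 88: the top bid is 115 (a rival), so Oren loses. Payoff = 0.
Deviating from a truthful bid can only lose payoff in a second-price auction — never gain.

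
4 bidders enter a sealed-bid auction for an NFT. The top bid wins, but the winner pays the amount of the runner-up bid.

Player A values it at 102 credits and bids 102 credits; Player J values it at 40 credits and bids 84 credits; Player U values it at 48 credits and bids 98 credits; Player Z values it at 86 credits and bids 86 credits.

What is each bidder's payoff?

Ranking the bids: Player A 102 credits > Player U 98 credits > Player Z 86 credits > Player J 84 credits.
Player A has the top bid and wins; the price is the second-highest bid, 98 credits.
Player A's payoff = 102 credits − 98 credits = 4 credits. All other bidders lose, so their payoff is 0.

Payoffs: Player A 4 credits, Player J 0 credits, Player U 0 credits, Player Z 0 credits.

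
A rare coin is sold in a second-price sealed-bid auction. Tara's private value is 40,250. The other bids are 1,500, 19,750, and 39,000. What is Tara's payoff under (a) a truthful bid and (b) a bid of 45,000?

The highest competing bid is 39,000.
Bidding truthfully at 40,250: Tara has the top bid, wins, and pays the second-highest bid 39,000. Payoff = 40,250 − 39,000 = 1,250.
Bidding 45,000: Tara has the top bid, wins, and pays the second-highest bid 39,000. Payoff = 40,250 − 39,000 = 1,250.
The bid only affects whether you win, not the price — here both bids land on the same side of the top rival bid, so the deviation is payoff-neutral.

Truthful: 1,250; alternative: 1,250.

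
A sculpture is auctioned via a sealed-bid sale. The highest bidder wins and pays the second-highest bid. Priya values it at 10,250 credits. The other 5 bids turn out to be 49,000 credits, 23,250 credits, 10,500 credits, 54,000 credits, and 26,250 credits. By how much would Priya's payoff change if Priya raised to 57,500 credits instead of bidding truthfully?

The highest competing bid is 54,000 credits.
Bidding truthfully at 10,250 credits: the top bid is 54,000 credits (a rival), so Priya loses. Payoff = 0 credits.
Bidding 57,500 credits: Priya has the top bid, wins, and pays the second-highest bid 54,000 credits. Payoff = 10,250 credits − 54,000 credits = -43,750 credits.
Change = -43,750 credits − 0 credits = -43,750 credits.

Payoff change: -43,750 credits.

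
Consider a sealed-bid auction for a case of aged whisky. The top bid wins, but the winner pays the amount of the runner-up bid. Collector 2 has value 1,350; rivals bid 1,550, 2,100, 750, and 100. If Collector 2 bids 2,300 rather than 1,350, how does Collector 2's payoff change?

The highest competing bid is 2,100.
Bidding truthfully at 1,350: the top bid is 2,100 (a rival), so Collector 2 loses. Payoff = 0.
Bidding 2,300: Collector 2 has the top bid, wins, and pays the second-highest bid 2,100. Payoff = 1,350 − 2,100 = -750.
Change = -750 − 0 = -750.
This is the dominant-strategy logic: truthful bidding weakly beats any alternative.

Payoff change: -750.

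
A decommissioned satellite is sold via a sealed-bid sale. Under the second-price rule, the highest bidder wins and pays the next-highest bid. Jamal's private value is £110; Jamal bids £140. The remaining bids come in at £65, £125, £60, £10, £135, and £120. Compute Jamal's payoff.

Payoff = -£25.

Highest competing bid: £135.
Jamal's bid £140 is the highest overall, so Jamal wins and pays the second-highest bid, £135.
Payoff = value − price = £110 − £135 = -£25.
Overbidding won the item at a price above value — truthful bidding would have avoided this loss.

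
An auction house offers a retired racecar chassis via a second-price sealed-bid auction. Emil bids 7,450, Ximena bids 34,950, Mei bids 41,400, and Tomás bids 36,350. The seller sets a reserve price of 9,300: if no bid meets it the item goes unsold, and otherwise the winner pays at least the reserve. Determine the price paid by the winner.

36,350

Ranking the bids: Mei 41,400; Tomás 36,350; Ximena 34,950; Emil 7,450.
Mei has the highest bid, so Mei wins.
The second-highest bid is 36,350, which exceeds the reserve, so that sets the price.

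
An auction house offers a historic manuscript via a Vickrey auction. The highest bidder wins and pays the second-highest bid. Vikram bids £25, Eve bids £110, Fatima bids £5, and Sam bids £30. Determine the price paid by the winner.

Price paid: £30.

Sorted high to low: Eve £110; Sam £30; Vikram £25; Fatima £5.
Eve has the highest bid, so Eve wins.
The second-highest bid is £30, so that is what Eve pays.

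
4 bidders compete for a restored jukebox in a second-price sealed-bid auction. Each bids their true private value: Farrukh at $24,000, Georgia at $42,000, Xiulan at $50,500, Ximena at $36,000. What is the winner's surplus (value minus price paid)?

Ranking the bids: Xiulan $50,500, then Georgia $42,000, then Ximena $36,000, then Farrukh $24,000.
Xiulan wins with the top bid and pays the second-highest, $42,000.
Surplus = $50,500 − $42,000 = $8,500.

$8,500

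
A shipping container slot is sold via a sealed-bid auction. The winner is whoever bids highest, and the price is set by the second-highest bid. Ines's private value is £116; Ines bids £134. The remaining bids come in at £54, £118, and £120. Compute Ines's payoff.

-£4

Highest competing bid: £120.
Ines's bid £134 is the highest overall, so Ines wins and pays the second-highest bid, £120.
Payoff = value − price = £116 − £120 = -£4.
Overbidding won the item at a price above value — truthful bidding would have avoided this loss.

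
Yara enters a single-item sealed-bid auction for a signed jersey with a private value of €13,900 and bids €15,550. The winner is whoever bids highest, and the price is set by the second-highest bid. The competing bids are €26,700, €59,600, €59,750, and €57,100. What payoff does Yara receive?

Highest competing bid: €59,750.
Yara's bid €15,550 is not the highest, so Yara loses, pays nothing, and earns zero payoff.

Yara's payoff: €0.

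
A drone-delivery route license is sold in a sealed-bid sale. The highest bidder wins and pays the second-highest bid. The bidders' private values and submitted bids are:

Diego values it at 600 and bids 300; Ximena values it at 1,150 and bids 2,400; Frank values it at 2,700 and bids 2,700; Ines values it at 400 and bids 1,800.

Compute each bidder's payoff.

Payoffs: Diego 0, Ximena 0, Frank 300, Ines 0.

Sorted high to low: Frank 2,700 > Ximena 2,400 > Ines 1,800 > Diego 300.
Frank has the top bid and wins; the price is the second-highest bid, 2,400.
Frank's payoff = 2,700 − 2,400 = 300. All other bidders lose, so their payoff is 0.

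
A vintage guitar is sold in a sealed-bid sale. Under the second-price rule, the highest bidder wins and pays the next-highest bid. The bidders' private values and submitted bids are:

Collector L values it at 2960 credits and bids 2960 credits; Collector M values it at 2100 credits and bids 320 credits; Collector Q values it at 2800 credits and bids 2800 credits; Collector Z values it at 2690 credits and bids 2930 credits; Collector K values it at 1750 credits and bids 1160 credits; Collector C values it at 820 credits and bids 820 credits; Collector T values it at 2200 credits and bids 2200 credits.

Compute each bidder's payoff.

Payoffs: Collector L 30 credits, Collector M 0 credits, Collector Q 0 credits, Collector Z 0 credits, Collector K 0 credits, Collector C 0 credits, Collector T 0 credits.

Sorted high to low: Collector L 2960 credits, then Collector Z 2930 credits, then Collector Q 2800 credits, then Collector T 2200 credits, then Collector K 1160 credits, then Collector C 820 credits, then Collector M 320 credits.
Collector L has the top bid and wins; the price is the second-highest bid, 2930 credits.
Collector L's payoff = 2960 credits − 2930 credits = 30 credits. All other bidders lose, so their payoff is 0.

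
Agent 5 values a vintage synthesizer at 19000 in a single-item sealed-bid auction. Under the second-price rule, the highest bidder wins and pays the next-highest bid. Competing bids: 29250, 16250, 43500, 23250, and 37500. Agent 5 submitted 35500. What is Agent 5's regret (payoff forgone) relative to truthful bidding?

0

The highest competing bid is 43500.
Bidding truthfully at 19000: the top bid is 43500 (a rival), so Agent 5 loses. Payoff = 0.
Bidding 35500: the top bid is 43500 (a rival), so Agent 5 loses. Payoff = 0.
Regret = truthful payoff − actual payoff = 0 − 0 = 0.
The bid only affects whether you win, not the price — here both bids land on the same side of the top rival bid, so the deviation is payoff-neutral.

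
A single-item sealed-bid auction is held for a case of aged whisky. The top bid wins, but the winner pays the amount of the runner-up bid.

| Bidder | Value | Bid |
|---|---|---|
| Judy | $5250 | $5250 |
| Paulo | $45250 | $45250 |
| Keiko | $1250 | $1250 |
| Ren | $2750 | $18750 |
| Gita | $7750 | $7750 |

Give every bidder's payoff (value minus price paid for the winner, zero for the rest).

Sorted high to low: Paulo $45250, then Ren $18750, then Gita $7750, then Judy $5250, then Keiko $1250.
Paulo has the top bid and wins; the price is the second-highest bid, $18750.
Paulo's payoff = $45250 − $18750 = $26500. All other bidders lose, so their payoff is 0.

Judy $0, Paulo $26500, Keiko $0, Ren $0, Gita $0.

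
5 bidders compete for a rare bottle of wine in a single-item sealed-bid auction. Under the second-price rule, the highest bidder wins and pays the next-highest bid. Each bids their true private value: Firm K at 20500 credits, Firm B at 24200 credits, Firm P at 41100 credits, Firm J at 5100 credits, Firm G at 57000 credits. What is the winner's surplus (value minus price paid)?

Ordered from highest: Firm G 57000 credits; Firm P 41100 credits; Firm B 24200 credits; Firm K 20500 credits; Firm J 5100 credits.
Firm G wins with the top bid and pays the second-highest, 41100 credits.
Surplus = 57000 credits − 41100 credits = 15900 credits.

Surplus = 15900 credits.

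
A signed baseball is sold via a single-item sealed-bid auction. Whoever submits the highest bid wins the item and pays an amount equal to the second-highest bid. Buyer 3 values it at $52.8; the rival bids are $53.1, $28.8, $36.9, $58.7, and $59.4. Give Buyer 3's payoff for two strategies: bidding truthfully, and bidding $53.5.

Truthful: $0.0; alternative: $0.0.

The highest competing bid is $59.4.
Bidding truthfully at $52.8: the top bid is $59.4 (a rival), so Buyer 3 loses. Payoff = $0.0.
Bidding $53.5: the top bid is $59.4 (a rival), so Buyer 3 loses. Payoff = $0.0.
The bid only affects whether you win, not the price — here both bids land on the same side of the top rival bid, so the deviation is payoff-neutral.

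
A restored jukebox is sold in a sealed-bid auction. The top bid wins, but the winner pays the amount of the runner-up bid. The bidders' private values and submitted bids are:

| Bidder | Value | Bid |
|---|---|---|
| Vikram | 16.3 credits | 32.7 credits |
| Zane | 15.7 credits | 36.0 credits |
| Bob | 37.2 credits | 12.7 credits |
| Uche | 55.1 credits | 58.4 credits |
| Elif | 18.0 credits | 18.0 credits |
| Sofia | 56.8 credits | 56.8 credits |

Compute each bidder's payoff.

Vikram 0.0 credits, Zane 0.0 credits, Bob 0.0 credits, Uche -1.7 credits, Elif 0.0 credits, Sofia 0.0 credits.

Ranking the bids: Uche 58.4 credits > Sofia 56.8 credits > Zane 36.0 credits > Vikram 32.7 credits > Elif 18.0 credits > Bob 12.7 credits.
Uche has the top bid and wins; the price is the second-highest bid, 56.8 credits.
Uche's payoff = 55.1 credits − 56.8 credits = -1.7 credits. All other bidders lose, so their payoff is 0.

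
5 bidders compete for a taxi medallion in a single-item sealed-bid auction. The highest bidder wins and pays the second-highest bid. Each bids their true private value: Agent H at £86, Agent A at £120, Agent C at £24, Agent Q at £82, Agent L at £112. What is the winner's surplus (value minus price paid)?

£8

Ranking the bids: Agent A £120; Agent L £112; Agent H £86; Agent Q £82; Agent C £24.
Agent A wins with the top bid and pays the second-highest, £112.
Surplus = £120 − £112 = £8.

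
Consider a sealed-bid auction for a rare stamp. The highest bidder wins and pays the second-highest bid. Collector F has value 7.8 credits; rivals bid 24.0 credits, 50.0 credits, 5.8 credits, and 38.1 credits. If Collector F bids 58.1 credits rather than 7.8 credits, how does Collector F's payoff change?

The highest competing bid is 50.0 credits.
Bidding truthfully at 7.8 credits: the top bid is 50.0 credits (a rival), so Collector F loses. Payoff = 0.0 credits.
Bidding 58.1 credits: Collector F has the top bid, wins, and pays the second-highest bid 50.0 credits. Payoff = 7.8 credits − 50.0 credits = -42.2 credits.
Change = -42.2 credits − 0.0 credits = -42.2 credits.
This is the dominant-strategy logic: truthful bidding weakly beats any alternative.

-42.2 credits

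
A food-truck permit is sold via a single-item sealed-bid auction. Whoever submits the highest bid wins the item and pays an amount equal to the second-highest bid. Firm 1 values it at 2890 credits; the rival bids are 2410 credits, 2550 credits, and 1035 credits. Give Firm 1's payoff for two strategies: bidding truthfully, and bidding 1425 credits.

The highest competing bid is 2550 credits.
Bidding truthfully at 2890 credits: Firm 1 has the top bid, wins, and pays the second-highest bid 2550 credits. Payoff = 2890 credits − 2550 credits = 340 credits.
Bidding 1425 credits: the top bid is 2550 credits (a rival), so Firm 1 loses. Payoff = 0 credits.

(a) 340 credits  (b) 0 credits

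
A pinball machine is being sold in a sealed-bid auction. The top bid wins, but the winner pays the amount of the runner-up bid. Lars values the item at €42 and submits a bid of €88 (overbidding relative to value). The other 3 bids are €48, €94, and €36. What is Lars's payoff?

Highest competing bid: €94.
Lars's bid €88 is not the highest, so Lars loses, pays nothing, and earns zero payoff.

€0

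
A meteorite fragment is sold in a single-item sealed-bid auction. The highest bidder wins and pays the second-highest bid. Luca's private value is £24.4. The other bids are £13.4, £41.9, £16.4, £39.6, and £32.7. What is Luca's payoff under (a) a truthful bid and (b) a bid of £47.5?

The highest competing bid is £41.9.
Bidding truthfully at £24.4: the top bid is £41.9 (a rival), so Luca loses. Payoff = £0.0.
Bidding £47.5: Luca has the top bid, wins, and pays the second-highest bid £41.9. Payoff = £24.4 − £41.9 = -£17.5.

Truthful: £0.0; alternative: -£17.5.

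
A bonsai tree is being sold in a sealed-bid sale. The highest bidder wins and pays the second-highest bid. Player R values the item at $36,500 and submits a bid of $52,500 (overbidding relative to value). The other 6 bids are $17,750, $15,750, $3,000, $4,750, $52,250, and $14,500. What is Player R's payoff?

Payoff = -$15,750.

Highest competing bid: $52,250.
Player R's bid $52,500 is the highest overall, so Player R wins and pays the second-highest bid, $52,250.
Payoff = value − price = $36,500 − $52,250 = -$15,750.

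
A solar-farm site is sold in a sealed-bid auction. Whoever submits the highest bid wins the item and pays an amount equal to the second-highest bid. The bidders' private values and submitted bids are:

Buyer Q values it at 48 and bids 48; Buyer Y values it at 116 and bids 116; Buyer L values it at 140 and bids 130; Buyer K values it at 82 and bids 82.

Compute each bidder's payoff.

Buyer Q 0, Buyer Y 0, Buyer L 24, Buyer K 0.

Bids in descending order: Buyer L 130 > Buyer Y 116 > Buyer K 82 > Buyer Q 48.
Buyer L has the top bid and wins; the price is the second-highest bid, 116.
Buyer L's payoff = 140 − 116 = 24. All other bidders lose, so their payoff is 0.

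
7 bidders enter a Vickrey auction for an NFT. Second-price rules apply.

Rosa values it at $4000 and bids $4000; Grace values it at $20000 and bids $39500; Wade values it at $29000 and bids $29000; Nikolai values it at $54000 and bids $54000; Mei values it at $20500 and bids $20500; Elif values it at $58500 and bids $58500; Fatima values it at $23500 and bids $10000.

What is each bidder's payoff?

Ordered from highest: Elif $58500, then Nikolai $54000, then Grace $39500, then Wade $29000, then Mei $20500, then Fatima $10000, then Rosa $4000.
Elif has the top bid and wins; the price is the second-highest bid, $54000.
Elif's payoff = $58500 − $54000 = $4500. All other bidders lose, so their payoff is 0.

Rosa $0, Grace $0, Wade $0, Nikolai $0, Mei $0, Elif $4500, Fatima $0.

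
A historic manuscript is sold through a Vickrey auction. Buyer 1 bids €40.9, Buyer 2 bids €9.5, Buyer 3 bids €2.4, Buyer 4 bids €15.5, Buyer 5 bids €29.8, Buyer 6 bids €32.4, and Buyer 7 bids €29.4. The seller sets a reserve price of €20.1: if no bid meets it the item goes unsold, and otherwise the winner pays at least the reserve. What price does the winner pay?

Ordered from highest: Buyer 1 €40.9, then Buyer 6 €32.4, then Buyer 5 €29.8, then Buyer 7 €29.4, then Buyer 4 €15.5, then Buyer 2 €9.5, then Buyer 3 €2.4.
Buyer 1 has the highest bid, so Buyer 1 wins.
The second-highest bid is €32.4, which exceeds the reserve, so that sets the price.

Price paid: €32.4.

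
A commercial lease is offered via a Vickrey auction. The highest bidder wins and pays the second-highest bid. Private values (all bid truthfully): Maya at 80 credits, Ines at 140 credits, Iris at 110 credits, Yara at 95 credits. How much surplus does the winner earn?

Ranking the bids: Ines 140 credits; Iris 110 credits; Yara 95 credits; Maya 80 credits.
Ines wins with the top bid and pays the second-highest, 110 credits.
Surplus = 140 credits − 110 credits = 30 credits.

Surplus = 30 credits.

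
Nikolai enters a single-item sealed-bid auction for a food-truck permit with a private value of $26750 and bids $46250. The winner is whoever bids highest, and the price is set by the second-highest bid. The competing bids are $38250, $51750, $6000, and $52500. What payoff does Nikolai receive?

$0

Highest competing bid: $52500.
Nikolai's bid $46250 is not the highest, so Nikolai loses, pays nothing, and earns zero payoff.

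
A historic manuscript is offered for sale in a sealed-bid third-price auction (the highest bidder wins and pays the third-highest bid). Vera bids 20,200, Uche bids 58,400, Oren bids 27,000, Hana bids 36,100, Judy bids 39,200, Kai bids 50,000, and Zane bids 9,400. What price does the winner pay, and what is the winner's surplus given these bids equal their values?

Sorted high to low: Uche 58,400 > Kai 50,000 > Judy 39,200 > Hana 36,100 > Oren 27,000 > Vera 20,200 > Zane 9,400.
Uche is the highest bidder, so Uche wins.
Under the third-price rule, the price is the third-highest bid: 39,200.
Surplus = 58,400 − 39,200 = 19,200.

The winner pays 39,200 for a surplus of 19,200.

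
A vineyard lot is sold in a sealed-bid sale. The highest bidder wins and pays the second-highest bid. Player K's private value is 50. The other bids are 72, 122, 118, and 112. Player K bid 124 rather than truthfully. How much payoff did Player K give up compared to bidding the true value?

The highest competing bid is 122.
Bidding truthfully at 50: the top bid is 122 (a rival), so Player K loses. Payoff = 0.
Bidding 124: Player K has the top bid, wins, and pays the second-highest bid 122. Payoff = 50 − 122 = -72.
Regret = truthful payoff − actual payoff = 0 − -72 = 72.
Deviating from a truthful bid can only lose payoff in a second-price auction — never gain.

72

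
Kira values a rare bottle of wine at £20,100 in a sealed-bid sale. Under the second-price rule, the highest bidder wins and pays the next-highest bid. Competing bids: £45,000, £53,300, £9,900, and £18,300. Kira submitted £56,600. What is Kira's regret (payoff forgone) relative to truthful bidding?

£33,200

The highest competing bid is £53,300.
Bidding truthfully at £20,100: the top bid is £53,300 (a rival), so Kira loses. Payoff = £0.
Bidding £56,600: Kira has the top bid, wins, and pays the second-highest bid £53,300. Payoff = £20,100 − £53,300 = -£33,200.
Regret = truthful payoff − actual payoff = £0 − -£33,200 = £33,200.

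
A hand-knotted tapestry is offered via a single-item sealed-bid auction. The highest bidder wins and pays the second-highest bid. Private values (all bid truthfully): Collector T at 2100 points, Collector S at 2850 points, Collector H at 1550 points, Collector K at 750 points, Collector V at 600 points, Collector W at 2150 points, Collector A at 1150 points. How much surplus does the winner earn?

700 points

Sorted high to low: Collector S 2850 points > Collector W 2150 points > Collector T 2100 points > Collector H 1550 points > Collector A 1150 points > Collector K 750 points > Collector V 600 points.
Collector S wins with the top bid and pays the second-highest, 2150 points.
Surplus = 2850 points − 2150 points = 700 points.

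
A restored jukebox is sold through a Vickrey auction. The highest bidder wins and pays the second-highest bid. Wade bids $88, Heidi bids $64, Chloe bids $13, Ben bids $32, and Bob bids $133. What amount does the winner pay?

Price paid: $88.

Sorted high to low: Bob $133; Wade $88; Heidi $64; Ben $32; Chloe $13.
Bob has the highest bid, so Bob wins.
The second-highest bid is $88, so that is what Bob pays.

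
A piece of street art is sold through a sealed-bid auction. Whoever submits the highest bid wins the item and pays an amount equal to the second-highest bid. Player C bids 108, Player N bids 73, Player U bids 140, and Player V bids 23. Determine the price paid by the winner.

Price paid: 108.

Bids in descending order: Player U 140 > Player C 108 > Player N 73 > Player V 23.
Player U has the highest bid, so Player U wins.
The second-highest bid is 108, so that is what Player U pays.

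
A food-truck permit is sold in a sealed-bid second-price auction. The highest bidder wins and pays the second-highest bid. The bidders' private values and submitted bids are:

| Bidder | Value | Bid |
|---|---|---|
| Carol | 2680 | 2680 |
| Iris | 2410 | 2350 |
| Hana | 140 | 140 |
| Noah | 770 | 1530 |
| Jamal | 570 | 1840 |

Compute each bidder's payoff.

Payoffs: Carol 330, Iris 0, Hana 0, Noah 0, Jamal 0.

Ranking the bids: Carol 2680; Iris 2350; Jamal 1840; Noah 1530; Hana 140.
Carol has the top bid and wins; the price is the second-highest bid, 2350.
Carol's payoff = 2680 − 2350 = 330. All other bidders lose, so their payoff is 0.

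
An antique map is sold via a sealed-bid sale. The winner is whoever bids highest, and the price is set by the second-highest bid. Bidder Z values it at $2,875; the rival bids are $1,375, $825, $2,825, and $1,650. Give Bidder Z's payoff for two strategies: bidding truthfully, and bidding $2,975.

The highest competing bid is $2,825.
Bidding truthfully at $2,875: Bidder Z has the top bid, wins, and pays the second-highest bid $2,825. Payoff = $2,875 − $2,825 = $50.
Bidding $2,975: Bidder Z has the top bid, wins, and pays the second-highest bid $2,825. Payoff = $2,875 − $2,825 = $50.
The bid only affects whether you win, not the price — here both bids land on the same side of the top rival bid, so the deviation is payoff-neutral.

Truthful: $50; alternative: $50.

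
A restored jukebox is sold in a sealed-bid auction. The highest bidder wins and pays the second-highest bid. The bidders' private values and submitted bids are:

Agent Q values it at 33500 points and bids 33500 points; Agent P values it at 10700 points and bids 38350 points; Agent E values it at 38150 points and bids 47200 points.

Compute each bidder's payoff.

Agent Q 0 points, Agent P 0 points, Agent E -200 points.

Ordered from highest: Agent E 47200 points; Agent P 38350 points; Agent Q 33500 points.
Agent E has the top bid and wins; the price is the second-highest bid, 38350 points.
Agent E's payoff = 38150 points − 38350 points = -200 points. All other bidders lose, so their payoff is 0.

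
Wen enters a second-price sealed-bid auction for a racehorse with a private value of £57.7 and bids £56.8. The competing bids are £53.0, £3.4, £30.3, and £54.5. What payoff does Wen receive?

£3.2

Highest competing bid: £54.5.
Wen's bid £56.8 is the highest overall, so Wen wins and pays the second-highest bid, £54.5.
Payoff = value − price = £57.7 − £54.5 = £3.2.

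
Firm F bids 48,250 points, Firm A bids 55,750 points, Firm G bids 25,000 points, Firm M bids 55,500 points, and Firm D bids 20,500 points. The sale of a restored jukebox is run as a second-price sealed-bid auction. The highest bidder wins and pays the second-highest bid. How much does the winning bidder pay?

The winner pays 55,500 points.

Ordered from highest: Firm A 55,750 points; Firm M 55,500 points; Firm F 48,250 points; Firm G 25,000 points; Firm D 20,500 points.
Firm A has the highest bid, so Firm A wins.
The second-highest bid is 55,500 points, so that is what Firm A pays.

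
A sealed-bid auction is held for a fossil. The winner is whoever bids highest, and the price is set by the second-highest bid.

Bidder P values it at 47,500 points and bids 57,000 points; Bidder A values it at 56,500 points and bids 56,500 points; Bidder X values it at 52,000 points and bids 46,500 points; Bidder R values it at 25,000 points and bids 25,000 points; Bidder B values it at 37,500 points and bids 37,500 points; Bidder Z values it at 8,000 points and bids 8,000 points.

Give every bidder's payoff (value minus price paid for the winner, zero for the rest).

Ordered from highest: Bidder P 57,000 points, then Bidder A 56,500 points, then Bidder X 46,500 points, then Bidder B 37,500 points, then Bidder R 25,000 points, then Bidder Z 8,000 points.
Bidder P has the top bid and wins; the price is the second-highest bid, 56,500 points.
Bidder P's payoff = 47,500 points − 56,500 points = -9,000 points. All other bidders lose, so their payoff is 0.

Payoffs: Bidder P -9,000 points, Bidder A 0 points, Bidder X 0 points, Bidder R 0 points, Bidder B 0 points, Bidder Z 0 points.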